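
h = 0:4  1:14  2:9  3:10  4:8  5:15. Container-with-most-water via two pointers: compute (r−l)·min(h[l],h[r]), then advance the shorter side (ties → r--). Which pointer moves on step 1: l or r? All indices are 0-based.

l

[0,5] min(4,15)*5=20 best=20 * → l++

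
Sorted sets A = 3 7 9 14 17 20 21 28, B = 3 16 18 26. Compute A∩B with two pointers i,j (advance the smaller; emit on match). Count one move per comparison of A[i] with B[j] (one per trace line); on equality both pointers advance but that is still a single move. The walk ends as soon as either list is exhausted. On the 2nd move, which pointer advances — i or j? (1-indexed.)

i

[i=1,j=1] 3==3 emit → i++,j++
[i=2,j=2] 7<16 → i++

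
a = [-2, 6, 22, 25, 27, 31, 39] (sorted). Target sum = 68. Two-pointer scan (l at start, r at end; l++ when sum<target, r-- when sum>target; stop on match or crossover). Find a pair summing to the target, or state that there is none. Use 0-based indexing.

[0,6] -2+39=37 <68 → l++
[1,6] 6+39=45 <68 → l++
[2,6] 22+39=61 <68 → l++
[3,6] 25+39=64 <68 → l++
[4,6] 27+39=66 <68 → l++
[5,6] 31+39=70 >68 → r--

no pair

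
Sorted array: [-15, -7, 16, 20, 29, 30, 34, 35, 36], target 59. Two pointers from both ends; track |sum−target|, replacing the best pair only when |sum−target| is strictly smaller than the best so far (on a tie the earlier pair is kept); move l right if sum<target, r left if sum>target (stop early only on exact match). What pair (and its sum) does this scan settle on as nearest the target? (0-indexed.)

pair (29, 30) with sum 59 (|Δ|=0)

[0,8] -15+36=21 d=38 * → l++
[1,8] -7+36=29 d=30 * → l++
[2,8] 16+36=52 d=7 * → l++
[3,8] 20+36=56 d=3 * → l++
[4,8] 29+36=65 d=6 → r--
[4,7] 29+35=64 d=5 → r--
[4,6] 29+34=63 d=4 → r--
[4,5] 29+30=59 d=0 * → stop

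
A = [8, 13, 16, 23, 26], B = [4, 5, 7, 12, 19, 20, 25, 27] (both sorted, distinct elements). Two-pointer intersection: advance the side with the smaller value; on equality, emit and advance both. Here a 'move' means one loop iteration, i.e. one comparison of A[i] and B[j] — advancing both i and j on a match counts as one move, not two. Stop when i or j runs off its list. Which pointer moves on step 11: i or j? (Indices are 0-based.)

i=0 j=0: 8>4, j++
i=0 j=1: 8>5, j++
i=0 j=2: 8>7, j++
i=0 j=3: 8<12, i++
i=1 j=3: 13>12, j++
i=1 j=4: 13<19, i++
i=2 j=4: 16<19, i++
i=3 j=4: 23>19, j++
i=3 j=5: 23>20, j++
i=3 j=6: 23<25, i++
i=4 j=6: 26>25, j++

j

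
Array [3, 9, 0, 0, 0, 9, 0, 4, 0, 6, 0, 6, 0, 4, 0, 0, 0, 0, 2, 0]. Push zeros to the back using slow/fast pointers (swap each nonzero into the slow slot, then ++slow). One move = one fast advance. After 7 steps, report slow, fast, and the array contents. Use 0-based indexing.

slow=3, fast=7, a=[3, 9, 9, 0, 0, 0, 0, 4, 0, 6, 0, 6, 0, 4, 0, 0, 0, 0, 2, 0]

(s=0,f=0) a[fast]=3≠0 swap→a[0]=3 → slow++,fast++
(s=1,f=1) a[fast]=9≠0 swap→a[1]=9 → slow++,fast++
(s=2,f=2) a[fast]=0 → fast++
(s=2,f=3) a[fast]=0 → fast++
(s=2,f=4) a[fast]=0 → fast++
(s=2,f=5) a[fast]=9≠0 swap→a[2]=9 → slow++,fast++
(s=3,f=6) a[fast]=0 → fast++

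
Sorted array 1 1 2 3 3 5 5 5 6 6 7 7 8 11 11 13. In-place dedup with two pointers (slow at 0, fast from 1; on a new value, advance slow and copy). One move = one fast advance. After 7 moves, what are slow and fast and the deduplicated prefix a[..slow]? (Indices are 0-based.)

slow=3, fast=8, prefix=[1, 2, 3, 5]

(s=0,f=1) a[fast]=1=a[slow] dup → fast++
(s=0,f=2) a[fast]=2≠a[slow]=1 write a[1]=2 → slow++,fast++
(s=1,f=3) a[fast]=3≠a[slow]=2 write a[2]=3 → slow++,fast++
(s=2,f=4) a[fast]=3=a[slow] dup → fast++
(s=2,f=5) a[fast]=5≠a[slow]=3 write a[3]=5 → slow++,fast++
(s=3,f=6) a[fast]=5=a[slow] dup → fast++
(s=3,f=7) a[fast]=5=a[slow] dup → fast++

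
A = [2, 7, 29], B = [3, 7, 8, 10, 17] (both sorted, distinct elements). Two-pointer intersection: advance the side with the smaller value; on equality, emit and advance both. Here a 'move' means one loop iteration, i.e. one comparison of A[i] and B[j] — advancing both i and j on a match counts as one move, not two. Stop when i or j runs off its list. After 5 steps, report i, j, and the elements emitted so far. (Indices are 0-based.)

i=0 j=0: 2<3, i++
i=1 j=0: 7>3, j++
i=1 j=1: 7==7 emit, i++,j++
i=2 j=2: 29>8, j++
i=2 j=3: 29>10, j++

i=2, j=4, emitted=[7]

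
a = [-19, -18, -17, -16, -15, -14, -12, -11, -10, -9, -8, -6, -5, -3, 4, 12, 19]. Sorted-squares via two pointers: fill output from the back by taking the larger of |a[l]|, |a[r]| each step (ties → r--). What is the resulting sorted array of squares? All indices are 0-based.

l=0 r=16: |-19|<=|19| out[16]=361, r--
l=0 r=15: |-19|>|12| out[15]=361, l++
l=1 r=15: |-18|>|12| out[14]=324, l++
l=2 r=15: |-17|>|12| out[13]=289, l++
l=3 r=15: |-16|>|12| out[12]=256, l++
l=4 r=15: |-15|>|12| out[11]=225, l++
l=5 r=15: |-14|>|12| out[10]=196, l++
l=6 r=15: |-12|<=|12| out[9]=144, r--
l=6 r=14: |-12|>|4| out[8]=144, l++
l=7 r=14: |-11|>|4| out[7]=121, l++
l=8 r=14: |-10|>|4| out[6]=100, l++
l=9 r=14: |-9|>|4| out[5]=81, l++
l=10 r=14: |-8|>|4| out[4]=64, l++
l=11 r=14: |-6|>|4| out[3]=36, l++
l=12 r=14: |-5|>|4| out[2]=25, l++
l=13 r=14: |-3|<=|4| out[1]=16, r--
l=13 r=13: |-3|<=|-3| out[0]=9, r--

[9, 16, 25, 36, 64, 81, 100, 121, 144, 144, 196, 225, 256, 289, 324, 361, 361]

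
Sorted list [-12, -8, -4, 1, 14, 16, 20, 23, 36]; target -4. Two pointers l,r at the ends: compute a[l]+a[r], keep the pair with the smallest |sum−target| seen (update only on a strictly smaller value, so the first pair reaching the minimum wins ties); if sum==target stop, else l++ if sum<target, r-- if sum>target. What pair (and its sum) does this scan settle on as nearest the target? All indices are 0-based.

[0,8] -12+36=24 d=28 * → r--
[0,7] -12+23=11 d=15 * → r--
[0,6] -12+20=8 d=12 * → r--
[0,5] -12+16=4 d=8 * → r--
[0,4] -12+14=2 d=6 * → r--
[0,3] -12+1=-11 d=7 → l++
[1,3] -8+1=-7 d=3 * → l++
[2,3] -4+1=-3 d=1 * → r--

pair (-4, 1) with sum -3 (|Δ|=1)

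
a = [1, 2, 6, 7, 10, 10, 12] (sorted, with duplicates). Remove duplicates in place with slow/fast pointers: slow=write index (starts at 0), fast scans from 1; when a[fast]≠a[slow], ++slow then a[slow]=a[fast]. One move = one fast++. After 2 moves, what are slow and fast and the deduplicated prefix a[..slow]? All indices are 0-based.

slow=0 fast=1: a[fast]=2≠a[slow]=1 write a[1]=2, slow++,fast++
slow=1 fast=2: a[fast]=6≠a[slow]=2 write a[2]=6, slow++,fast++

slow=2, fast=3, prefix=[1, 2, 6]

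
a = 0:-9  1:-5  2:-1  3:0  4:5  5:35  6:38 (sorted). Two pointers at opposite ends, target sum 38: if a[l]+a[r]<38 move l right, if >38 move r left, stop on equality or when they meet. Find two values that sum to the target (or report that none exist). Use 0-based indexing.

[0,6] -9+38=29 <38 → l++
[1,6] -5+38=33 <38 → l++
[2,6] -1+38=37 <38 → l++
[3,6] 0+38=38 → found

(0, 38)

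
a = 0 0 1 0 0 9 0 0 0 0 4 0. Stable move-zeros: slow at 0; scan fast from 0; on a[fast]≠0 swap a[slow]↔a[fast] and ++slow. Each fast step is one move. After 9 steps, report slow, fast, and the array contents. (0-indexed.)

slow=2, fast=9, a=[1, 9, 0, 0, 0, 0, 0, 0, 0, 0, 4, 0]

(s=0,f=0) a[fast]=0 → fast++
(s=0,f=1) a[fast]=0 → fast++
(s=0,f=2) a[fast]=1≠0 swap→a[0]=1 → slow++,fast++
(s=1,f=3) a[fast]=0 → fast++
(s=1,f=4) a[fast]=0 → fast++
(s=1,f=5) a[fast]=9≠0 swap→a[1]=9 → slow++,fast++
(s=2,f=6) a[fast]=0 → fast++
(s=2,f=7) a[fast]=0 → fast++
(s=2,f=8) a[fast]=0 → fast++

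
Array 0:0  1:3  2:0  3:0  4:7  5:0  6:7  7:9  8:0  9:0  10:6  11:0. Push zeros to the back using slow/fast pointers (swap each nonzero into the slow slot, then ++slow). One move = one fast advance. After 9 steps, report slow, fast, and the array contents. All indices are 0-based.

slow=4, fast=9, a=[3, 7, 7, 9, 0, 0, 0, 0, 0, 0, 6, 0]

(s=0,f=0) a[fast]=0 → fast++
(s=0,f=1) a[fast]=3≠0 swap→a[0]=3 → slow++,fast++
(s=1,f=2) a[fast]=0 → fast++
(s=1,f=3) a[fast]=0 → fast++
(s=1,f=4) a[fast]=7≠0 swap→a[1]=7 → slow++,fast++
(s=2,f=5) a[fast]=0 → fast++
(s=2,f=6) a[fast]=7≠0 swap→a[2]=7 → slow++,fast++
(s=3,f=7) a[fast]=9≠0 swap→a[3]=9 → slow++,fast++
(s=4,f=8) a[fast]=0 → fast++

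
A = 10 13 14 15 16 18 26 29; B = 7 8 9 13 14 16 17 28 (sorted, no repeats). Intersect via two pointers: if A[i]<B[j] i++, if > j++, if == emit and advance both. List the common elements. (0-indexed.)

i=0 j=0: 10>7, j++
i=0 j=1: 10>8, j++
i=0 j=2: 10>9, j++
i=0 j=3: 10<13, i++
i=1 j=3: 13==13 emit, i++,j++
i=2 j=4: 14==14 emit, i++,j++
i=3 j=5: 15<16, i++
i=4 j=5: 16==16 emit, i++,j++
i=5 j=6: 18>17, j++
i=5 j=7: 18<28, i++
i=6 j=7: 26<28, i++
i=7 j=7: 29>28, j++

intersection = [13, 14, 16]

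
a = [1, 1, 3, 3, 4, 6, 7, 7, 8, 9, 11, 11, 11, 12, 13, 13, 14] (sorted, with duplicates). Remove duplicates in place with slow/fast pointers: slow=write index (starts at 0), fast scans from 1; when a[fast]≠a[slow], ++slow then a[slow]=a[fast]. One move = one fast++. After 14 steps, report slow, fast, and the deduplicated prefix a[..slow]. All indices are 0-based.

slow=0 fast=1: a[fast]=1=a[slow] dup, fast++
slow=0 fast=2: a[fast]=3≠a[slow]=1 write a[1]=3, slow++,fast++
slow=1 fast=3: a[fast]=3=a[slow] dup, fast++
slow=1 fast=4: a[fast]=4≠a[slow]=3 write a[2]=4, slow++,fast++
slow=2 fast=5: a[fast]=6≠a[slow]=4 write a[3]=6, slow++,fast++
slow=3 fast=6: a[fast]=7≠a[slow]=6 write a[4]=7, slow++,fast++
slow=4 fast=7: a[fast]=7=a[slow] dup, fast++
slow=4 fast=8: a[fast]=8≠a[slow]=7 write a[5]=8, slow++,fast++
slow=5 fast=9: a[fast]=9≠a[slow]=8 write a[6]=9, slow++,fast++
slow=6 fast=10: a[fast]=11≠a[slow]=9 write a[7]=11, slow++,fast++
slow=7 fast=11: a[fast]=11=a[slow] dup, fast++
slow=7 fast=12: a[fast]=11=a[slow] dup, fast++
slow=7 fast=13: a[fast]=12≠a[slow]=11 write a[8]=12, slow++,fast++
slow=8 fast=14: a[fast]=13≠a[slow]=12 write a[9]=13, slow++,fast++

slow=9, fast=15, prefix=[1, 3, 4, 6, 7, 8, 9, 11, 12, 13]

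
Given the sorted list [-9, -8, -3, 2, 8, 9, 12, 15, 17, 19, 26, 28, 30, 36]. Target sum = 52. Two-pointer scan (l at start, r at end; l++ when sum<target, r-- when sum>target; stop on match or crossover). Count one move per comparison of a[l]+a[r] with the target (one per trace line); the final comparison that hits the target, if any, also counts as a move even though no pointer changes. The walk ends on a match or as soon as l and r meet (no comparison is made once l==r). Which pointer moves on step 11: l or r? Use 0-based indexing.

l=0 r=13: -9+36=27 <52, l++
l=1 r=13: -8+36=28 <52, l++
l=2 r=13: -3+36=33 <52, l++
l=3 r=13: 2+36=38 <52, l++
l=4 r=13: 8+36=44 <52, l++
l=5 r=13: 9+36=45 <52, l++
l=6 r=13: 12+36=48 <52, l++
l=7 r=13: 15+36=51 <52, l++
l=8 r=13: 17+36=53 >52, r--
l=8 r=12: 17+30=47 <52, l++
l=9 r=12: 19+30=49 <52, l++

l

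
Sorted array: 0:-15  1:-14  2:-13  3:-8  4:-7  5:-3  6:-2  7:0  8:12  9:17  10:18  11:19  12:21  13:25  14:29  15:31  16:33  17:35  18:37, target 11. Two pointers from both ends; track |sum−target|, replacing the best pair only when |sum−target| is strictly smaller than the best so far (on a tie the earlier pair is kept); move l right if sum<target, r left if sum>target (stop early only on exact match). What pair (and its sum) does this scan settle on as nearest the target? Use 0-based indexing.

[0,18] -15+37=22 d=11 * → r--
[0,17] -15+35=20 d=9 * → r--
[0,16] -15+33=18 d=7 * → r--
[0,15] -15+31=16 d=5 * → r--
[0,14] -15+29=14 d=3 * → r--
[0,13] -15+25=10 d=1 * → l++
[1,13] -14+25=11 d=0 * → stop

pair (-14, 25) with sum 11 (|Δ|=0)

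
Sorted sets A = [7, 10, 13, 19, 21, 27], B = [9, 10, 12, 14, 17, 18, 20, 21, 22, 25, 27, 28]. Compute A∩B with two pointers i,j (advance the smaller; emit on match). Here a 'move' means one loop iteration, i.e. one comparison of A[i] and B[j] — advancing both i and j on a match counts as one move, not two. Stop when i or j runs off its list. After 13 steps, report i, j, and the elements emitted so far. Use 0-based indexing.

i=5, j=10, emitted=[10, 21]

[i=0,j=0] 7<9 → i++
[i=1,j=0] 10>9 → j++
[i=1,j=1] 10==10 emit → i++,j++
[i=2,j=2] 13>12 → j++
[i=2,j=3] 13<14 → i++
[i=3,j=3] 19>14 → j++
[i=3,j=4] 19>17 → j++
[i=3,j=5] 19>18 → j++
[i=3,j=6] 19<20 → i++
[i=4,j=6] 21>20 → j++
[i=4,j=7] 21==21 emit → i++,j++
[i=5,j=8] 27>22 → j++
[i=5,j=9] 27>25 → j++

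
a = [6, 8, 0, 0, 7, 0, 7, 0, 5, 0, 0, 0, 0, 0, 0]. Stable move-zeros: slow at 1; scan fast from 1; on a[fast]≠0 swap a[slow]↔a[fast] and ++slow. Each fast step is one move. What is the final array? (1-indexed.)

(s=1,f=1) a[fast]=6≠0 swap→a[1]=6 → slow++,fast++
(s=2,f=2) a[fast]=8≠0 swap→a[2]=8 → slow++,fast++
(s=3,f=3) a[fast]=0 → fast++
(s=3,f=4) a[fast]=0 → fast++
(s=3,f=5) a[fast]=7≠0 swap→a[3]=7 → slow++,fast++
(s=4,f=6) a[fast]=0 → fast++
(s=4,f=7) a[fast]=7≠0 swap→a[4]=7 → slow++,fast++
(s=5,f=8) a[fast]=0 → fast++
(s=5,f=9) a[fast]=5≠0 swap→a[5]=5 → slow++,fast++
(s=6,f=10) a[fast]=0 → fast++
(s=6,f=11) a[fast]=0 → fast++
(s=6,f=12) a[fast]=0 → fast++
(s=6,f=13) a[fast]=0 → fast++
(s=6,f=14) a[fast]=0 → fast++
(s=6,f=15) a[fast]=0 → fast++

[6, 8, 7, 7, 5, 0, 0, 0, 0, 0, 0, 0, 0, 0, 0]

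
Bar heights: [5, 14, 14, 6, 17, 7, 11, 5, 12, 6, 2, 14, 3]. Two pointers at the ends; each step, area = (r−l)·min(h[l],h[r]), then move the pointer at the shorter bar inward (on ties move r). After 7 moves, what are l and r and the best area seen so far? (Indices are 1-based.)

[1,13] min(5,3)*12=36 best=36 * → r--
[1,12] min(5,14)*11=55 best=55 * → l++
[2,12] min(14,14)*10=140 best=140 * → r--
[2,11] min(14,2)*9=18 best=140 → r--
[2,10] min(14,6)*8=48 best=140 → r--
[2,9] min(14,12)*7=84 best=140 → r--
[2,8] min(14,5)*6=30 best=140 → r--

l=2, r=7, best area=140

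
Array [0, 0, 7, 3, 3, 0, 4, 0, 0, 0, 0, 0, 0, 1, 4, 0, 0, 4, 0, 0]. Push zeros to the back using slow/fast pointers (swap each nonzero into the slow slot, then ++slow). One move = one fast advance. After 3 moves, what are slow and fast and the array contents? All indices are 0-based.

slow=1, fast=3, a=[7, 0, 0, 3, 3, 0, 4, 0, 0, 0, 0, 0, 0, 1, 4, 0, 0, 4, 0, 0]

(s=0,f=0) a[fast]=0 → fast++
(s=0,f=1) a[fast]=0 → fast++
(s=0,f=2) a[fast]=7≠0 swap→a[0]=7 → slow++,fast++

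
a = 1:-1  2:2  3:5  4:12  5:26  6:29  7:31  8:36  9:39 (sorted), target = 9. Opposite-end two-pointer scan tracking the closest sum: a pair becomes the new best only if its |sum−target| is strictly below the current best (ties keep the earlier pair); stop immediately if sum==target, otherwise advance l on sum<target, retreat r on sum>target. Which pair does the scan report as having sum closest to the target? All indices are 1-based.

[1,9] -1+39=38 d=29 * → r--
[1,8] -1+36=35 d=26 * → r--
[1,7] -1+31=30 d=21 * → r--
[1,6] -1+29=28 d=19 * → r--
[1,5] -1+26=25 d=16 * → r--
[1,4] -1+12=11 d=2 * → r--
[1,3] -1+5=4 d=5 → l++
[2,3] 2+5=7 d=2 → l++

pair (-1, 12) with sum 11 (|Δ|=2)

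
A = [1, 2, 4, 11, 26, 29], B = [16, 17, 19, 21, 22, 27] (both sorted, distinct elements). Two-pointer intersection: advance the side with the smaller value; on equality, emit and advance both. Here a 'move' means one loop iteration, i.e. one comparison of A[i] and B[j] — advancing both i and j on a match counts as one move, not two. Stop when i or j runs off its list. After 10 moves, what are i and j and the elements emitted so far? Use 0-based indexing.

[i=0,j=0] 1<16 → i++
[i=1,j=0] 2<16 → i++
[i=2,j=0] 4<16 → i++
[i=3,j=0] 11<16 → i++
[i=4,j=0] 26>16 → j++
[i=4,j=1] 26>17 → j++
[i=4,j=2] 26>19 → j++
[i=4,j=3] 26>21 → j++
[i=4,j=4] 26>22 → j++
[i=4,j=5] 26<27 → i++

i=5, j=5, emitted=[]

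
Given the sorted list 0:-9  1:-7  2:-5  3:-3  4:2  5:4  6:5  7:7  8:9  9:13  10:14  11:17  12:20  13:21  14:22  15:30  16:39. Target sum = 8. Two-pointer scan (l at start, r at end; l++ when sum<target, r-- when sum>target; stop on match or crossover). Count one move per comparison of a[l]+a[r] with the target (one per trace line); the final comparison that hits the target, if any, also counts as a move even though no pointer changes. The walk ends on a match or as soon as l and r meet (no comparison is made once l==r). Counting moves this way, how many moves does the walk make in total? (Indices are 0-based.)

[0,16] -9+39=30 >8 → r--
[0,15] -9+30=21 >8 → r--
[0,14] -9+22=13 >8 → r--
[0,13] -9+21=12 >8 → r--
[0,12] -9+20=11 >8 → r--
[0,11] -9+17=8 → found

6 moves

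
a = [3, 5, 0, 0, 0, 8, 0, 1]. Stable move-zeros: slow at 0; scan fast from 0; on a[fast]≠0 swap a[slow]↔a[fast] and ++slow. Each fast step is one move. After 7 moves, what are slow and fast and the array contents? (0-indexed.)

slow=3, fast=7, a=[3, 5, 8, 0, 0, 0, 0, 1]

(s=0,f=0) a[fast]=3≠0 swap→a[0]=3 → slow++,fast++
(s=1,f=1) a[fast]=5≠0 swap→a[1]=5 → slow++,fast++
(s=2,f=2) a[fast]=0 → fast++
(s=2,f=3) a[fast]=0 → fast++
(s=2,f=4) a[fast]=0 → fast++
(s=2,f=5) a[fast]=8≠0 swap→a[2]=8 → slow++,fast++
(s=3,f=6) a[fast]=0 → fast++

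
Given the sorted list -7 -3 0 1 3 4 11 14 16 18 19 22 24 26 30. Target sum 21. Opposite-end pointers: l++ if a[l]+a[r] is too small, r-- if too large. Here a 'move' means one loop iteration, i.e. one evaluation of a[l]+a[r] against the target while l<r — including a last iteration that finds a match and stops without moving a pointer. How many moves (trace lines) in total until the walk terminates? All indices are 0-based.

l=0 r=14: -7+30=23 >21, r--
l=0 r=13: -7+26=19 <21, l++
l=1 r=13: -3+26=23 >21, r--
l=1 r=12: -3+24=21, found

4 moves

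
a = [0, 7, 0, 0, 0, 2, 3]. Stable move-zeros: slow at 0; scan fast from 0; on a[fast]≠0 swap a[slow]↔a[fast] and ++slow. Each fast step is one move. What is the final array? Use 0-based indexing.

slow=0 fast=0: a[fast]=0, fast++
slow=0 fast=1: a[fast]=7≠0 swap→a[0]=7, slow++,fast++
slow=1 fast=2: a[fast]=0, fast++
slow=1 fast=3: a[fast]=0, fast++
slow=1 fast=4: a[fast]=0, fast++
slow=1 fast=5: a[fast]=2≠0 swap→a[1]=2, slow++,fast++
slow=2 fast=6: a[fast]=3≠0 swap→a[2]=3, slow++,fast++

[7, 2, 3, 0, 0, 0, 0]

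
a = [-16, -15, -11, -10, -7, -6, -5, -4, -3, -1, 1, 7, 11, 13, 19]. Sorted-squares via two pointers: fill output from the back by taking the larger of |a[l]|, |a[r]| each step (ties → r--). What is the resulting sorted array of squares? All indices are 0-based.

[0,14] |-16|<=|19| out[14]=361 → r--
[0,13] |-16|>|13| out[13]=256 → l++
[1,13] |-15|>|13| out[12]=225 → l++
[2,13] |-11|<=|13| out[11]=169 → r--
[2,12] |-11|<=|11| out[10]=121 → r--
[2,11] |-11|>|7| out[9]=121 → l++
[3,11] |-10|>|7| out[8]=100 → l++
[4,11] |-7|<=|7| out[7]=49 → r--
[4,10] |-7|>|1| out[6]=49 → l++
[5,10] |-6|>|1| out[5]=36 → l++
[6,10] |-5|>|1| out[4]=25 → l++
[7,10] |-4|>|1| out[3]=16 → l++
[8,10] |-3|>|1| out[2]=9 → l++
[9,10] |-1|<=|1| out[1]=1 → r--
[9,9] |-1|<=|-1| out[0]=1 → r--

[1, 1, 9, 16, 25, 36, 49, 49, 100, 121, 121, 169, 225, 256, 361]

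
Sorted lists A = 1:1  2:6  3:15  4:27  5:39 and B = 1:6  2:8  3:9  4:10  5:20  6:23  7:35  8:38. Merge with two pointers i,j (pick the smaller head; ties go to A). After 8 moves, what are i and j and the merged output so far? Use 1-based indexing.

i=4, j=6, merged so far=[1, 6, 6, 8, 9, 10, 15, 20]

[i=1,j=1] A[i]=1<=B[j]=6 take 1 → i++
[i=2,j=1] A[i]=6<=B[j]=6 take 6 → i++
[i=3,j=1] A[i]=15>B[j]=6 take 6 → j++
[i=3,j=2] A[i]=15>B[j]=8 take 8 → j++
[i=3,j=3] A[i]=15>B[j]=9 take 9 → j++
[i=3,j=4] A[i]=15>B[j]=10 take 10 → j++
[i=3,j=5] A[i]=15<=B[j]=20 take 15 → i++
[i=4,j=5] A[i]=27>B[j]=20 take 20 → j++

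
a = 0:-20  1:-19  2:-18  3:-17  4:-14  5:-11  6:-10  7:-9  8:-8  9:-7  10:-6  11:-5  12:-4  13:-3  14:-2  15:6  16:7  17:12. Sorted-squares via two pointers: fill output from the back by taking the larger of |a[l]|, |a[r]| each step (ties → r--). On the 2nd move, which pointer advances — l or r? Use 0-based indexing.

l

[0,17] |-20|>|12| out[17]=400 → l++
[1,17] |-19|>|12| out[16]=361 → l++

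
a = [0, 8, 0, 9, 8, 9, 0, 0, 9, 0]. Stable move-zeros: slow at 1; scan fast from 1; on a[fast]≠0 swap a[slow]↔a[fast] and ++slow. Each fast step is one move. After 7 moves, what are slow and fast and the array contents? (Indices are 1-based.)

slow=5, fast=8, a=[8, 9, 8, 9, 0, 0, 0, 0, 9, 0]

slow=1 fast=1: a[fast]=0, fast++
slow=1 fast=2: a[fast]=8≠0 swap→a[1]=8, slow++,fast++
slow=2 fast=3: a[fast]=0, fast++
slow=2 fast=4: a[fast]=9≠0 swap→a[2]=9, slow++,fast++
slow=3 fast=5: a[fast]=8≠0 swap→a[3]=8, slow++,fast++
slow=4 fast=6: a[fast]=9≠0 swap→a[4]=9, slow++,fast++
slow=5 fast=7: a[fast]=0, fast++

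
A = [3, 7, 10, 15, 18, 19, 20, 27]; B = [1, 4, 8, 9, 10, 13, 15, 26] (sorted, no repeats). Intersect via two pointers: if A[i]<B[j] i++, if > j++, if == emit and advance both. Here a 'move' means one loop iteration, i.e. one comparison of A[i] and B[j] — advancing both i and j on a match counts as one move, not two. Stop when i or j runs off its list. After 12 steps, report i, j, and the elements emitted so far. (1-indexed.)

i=1 j=1: 3>1, j++
i=1 j=2: 3<4, i++
i=2 j=2: 7>4, j++
i=2 j=3: 7<8, i++
i=3 j=3: 10>8, j++
i=3 j=4: 10>9, j++
i=3 j=5: 10==10 emit, i++,j++
i=4 j=6: 15>13, j++
i=4 j=7: 15==15 emit, i++,j++
i=5 j=8: 18<26, i++
i=6 j=8: 19<26, i++
i=7 j=8: 20<26, i++

i=8, j=8, emitted=[10, 15]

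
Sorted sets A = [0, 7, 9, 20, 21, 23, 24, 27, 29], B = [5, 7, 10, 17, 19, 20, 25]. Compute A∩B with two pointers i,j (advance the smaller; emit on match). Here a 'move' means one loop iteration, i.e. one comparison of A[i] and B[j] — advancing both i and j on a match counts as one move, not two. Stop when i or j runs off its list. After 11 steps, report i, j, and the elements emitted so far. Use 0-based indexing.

i=0 j=0: 0<5, i++
i=1 j=0: 7>5, j++
i=1 j=1: 7==7 emit, i++,j++
i=2 j=2: 9<10, i++
i=3 j=2: 20>10, j++
i=3 j=3: 20>17, j++
i=3 j=4: 20>19, j++
i=3 j=5: 20==20 emit, i++,j++
i=4 j=6: 21<25, i++
i=5 j=6: 23<25, i++
i=6 j=6: 24<25, i++

i=7, j=6, emitted=[7, 20]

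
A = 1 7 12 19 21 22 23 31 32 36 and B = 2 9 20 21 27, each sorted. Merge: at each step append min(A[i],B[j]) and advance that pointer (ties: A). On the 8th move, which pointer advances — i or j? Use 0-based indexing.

i

[i=0,j=0] A[i]=1<=B[j]=2 take 1 → i++
[i=1,j=0] A[i]=7>B[j]=2 take 2 → j++
[i=1,j=1] A[i]=7<=B[j]=9 take 7 → i++
[i=2,j=1] A[i]=12>B[j]=9 take 9 → j++
[i=2,j=2] A[i]=12<=B[j]=20 take 12 → i++
[i=3,j=2] A[i]=19<=B[j]=20 take 19 → i++
[i=4,j=2] A[i]=21>B[j]=20 take 20 → j++
[i=4,j=3] A[i]=21<=B[j]=21 take 21 → i++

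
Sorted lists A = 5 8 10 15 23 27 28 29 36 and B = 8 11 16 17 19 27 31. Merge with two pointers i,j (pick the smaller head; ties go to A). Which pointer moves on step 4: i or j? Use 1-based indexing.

[i=1,j=1] A[i]=5<=B[j]=8 take 5 → i++
[i=2,j=1] A[i]=8<=B[j]=8 take 8 → i++
[i=3,j=1] A[i]=10>B[j]=8 take 8 → j++
[i=3,j=2] A[i]=10<=B[j]=11 take 10 → i++

i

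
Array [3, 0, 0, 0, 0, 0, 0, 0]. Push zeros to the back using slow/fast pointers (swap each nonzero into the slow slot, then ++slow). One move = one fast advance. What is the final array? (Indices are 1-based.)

[3, 0, 0, 0, 0, 0, 0, 0]

slow=1 fast=1: a[fast]=3≠0 swap→a[1]=3, slow++,fast++
slow=2 fast=2: a[fast]=0, fast++
slow=2 fast=3: a[fast]=0, fast++
slow=2 fast=4: a[fast]=0, fast++
slow=2 fast=5: a[fast]=0, fast++
slow=2 fast=6: a[fast]=0, fast++
slow=2 fast=7: a[fast]=0, fast++
slow=2 fast=8: a[fast]=0, fast++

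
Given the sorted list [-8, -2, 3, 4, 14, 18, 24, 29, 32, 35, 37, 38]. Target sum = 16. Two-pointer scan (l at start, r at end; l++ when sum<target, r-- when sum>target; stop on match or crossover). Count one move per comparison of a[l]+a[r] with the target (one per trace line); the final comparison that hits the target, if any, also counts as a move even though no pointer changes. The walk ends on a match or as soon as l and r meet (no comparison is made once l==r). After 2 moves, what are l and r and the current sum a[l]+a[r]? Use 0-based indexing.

[0,11] -8+38=30 >16 → r--
[0,10] -8+37=29 >16 → r--

l=0, r=9, sum=27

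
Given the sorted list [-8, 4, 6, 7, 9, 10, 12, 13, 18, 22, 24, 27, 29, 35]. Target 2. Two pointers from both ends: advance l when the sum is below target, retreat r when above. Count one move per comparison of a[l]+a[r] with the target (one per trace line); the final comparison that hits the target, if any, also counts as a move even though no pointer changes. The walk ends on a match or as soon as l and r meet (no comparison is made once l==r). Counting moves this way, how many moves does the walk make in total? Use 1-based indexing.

[1,14] -8+35=27 >2 → r--
[1,13] -8+29=21 >2 → r--
[1,12] -8+27=19 >2 → r--
[1,11] -8+24=16 >2 → r--
[1,10] -8+22=14 >2 → r--
[1,9] -8+18=10 >2 → r--
[1,8] -8+13=5 >2 → r--
[1,7] -8+12=4 >2 → r--
[1,6] -8+10=2 → found

9 moves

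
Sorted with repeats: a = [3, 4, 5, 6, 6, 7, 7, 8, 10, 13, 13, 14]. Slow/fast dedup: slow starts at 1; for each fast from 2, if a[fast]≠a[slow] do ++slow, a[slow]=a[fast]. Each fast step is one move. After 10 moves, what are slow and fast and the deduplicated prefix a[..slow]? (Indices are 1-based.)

(s=1,f=2) a[fast]=4≠a[slow]=3 write a[2]=4 → slow++,fast++
(s=2,f=3) a[fast]=5≠a[slow]=4 write a[3]=5 → slow++,fast++
(s=3,f=4) a[fast]=6≠a[slow]=5 write a[4]=6 → slow++,fast++
(s=4,f=5) a[fast]=6=a[slow] dup → fast++
(s=4,f=6) a[fast]=7≠a[slow]=6 write a[5]=7 → slow++,fast++
(s=5,f=7) a[fast]=7=a[slow] dup → fast++
(s=5,f=8) a[fast]=8≠a[slow]=7 write a[6]=8 → slow++,fast++
(s=6,f=9) a[fast]=10≠a[slow]=8 write a[7]=10 → slow++,fast++
(s=7,f=10) a[fast]=13≠a[slow]=10 write a[8]=13 → slow++,fast++
(s=8,f=11) a[fast]=13=a[slow] dup → fast++

slow=8, fast=12, prefix=[3, 4, 5, 6, 7, 8, 10, 13]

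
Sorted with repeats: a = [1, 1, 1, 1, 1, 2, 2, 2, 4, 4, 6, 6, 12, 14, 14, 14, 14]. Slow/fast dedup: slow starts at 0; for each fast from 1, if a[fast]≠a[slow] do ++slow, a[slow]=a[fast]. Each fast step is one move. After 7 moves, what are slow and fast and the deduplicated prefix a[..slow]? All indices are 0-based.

slow=0 fast=1: a[fast]=1=a[slow] dup, fast++
slow=0 fast=2: a[fast]=1=a[slow] dup, fast++
slow=0 fast=3: a[fast]=1=a[slow] dup, fast++
slow=0 fast=4: a[fast]=1=a[slow] dup, fast++
slow=0 fast=5: a[fast]=2≠a[slow]=1 write a[1]=2, slow++,fast++
slow=1 fast=6: a[fast]=2=a[slow] dup, fast++
slow=1 fast=7: a[fast]=2=a[slow] dup, fast++

slow=1, fast=8, prefix=[1, 2]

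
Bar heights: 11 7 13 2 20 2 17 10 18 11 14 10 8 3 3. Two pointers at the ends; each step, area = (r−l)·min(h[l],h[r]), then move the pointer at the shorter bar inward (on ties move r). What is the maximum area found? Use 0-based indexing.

[0,14] min(11,3)*14=42 best=42 * → r--
[0,13] min(11,3)*13=39 best=42 → r--
[0,12] min(11,8)*12=96 best=96 * → r--
[0,11] min(11,10)*11=110 best=110 * → r--
[0,10] min(11,14)*10=110 best=110 → l++
[1,10] min(7,14)*9=63 best=110 → l++
[2,10] min(13,14)*8=104 best=110 → l++
[3,10] min(2,14)*7=14 best=110 → l++
[4,10] min(20,14)*6=84 best=110 → r--
[4,9] min(20,11)*5=55 best=110 → r--
[4,8] min(20,18)*4=72 best=110 → r--
[4,7] min(20,10)*3=30 best=110 → r--
[4,6] min(20,17)*2=34 best=110 → r--
[4,5] min(20,2)*1=2 best=110 → r--

max area = 110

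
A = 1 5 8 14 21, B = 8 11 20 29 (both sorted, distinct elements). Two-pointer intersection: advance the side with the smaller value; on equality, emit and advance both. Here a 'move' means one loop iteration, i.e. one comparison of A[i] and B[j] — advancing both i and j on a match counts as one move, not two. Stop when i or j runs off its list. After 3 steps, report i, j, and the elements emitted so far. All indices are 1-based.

i=4, j=2, emitted=[8]

[i=1,j=1] 1<8 → i++
[i=2,j=1] 5<8 → i++
[i=3,j=1] 8==8 emit → i++,j++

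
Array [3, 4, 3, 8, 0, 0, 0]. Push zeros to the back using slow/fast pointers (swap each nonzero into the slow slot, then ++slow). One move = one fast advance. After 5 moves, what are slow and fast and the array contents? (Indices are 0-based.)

slow=4, fast=5, a=[3, 4, 3, 8, 0, 0, 0]

slow=0 fast=0: a[fast]=3≠0 swap→a[0]=3, slow++,fast++
slow=1 fast=1: a[fast]=4≠0 swap→a[1]=4, slow++,fast++
slow=2 fast=2: a[fast]=3≠0 swap→a[2]=3, slow++,fast++
slow=3 fast=3: a[fast]=8≠0 swap→a[3]=8, slow++,fast++
slow=4 fast=4: a[fast]=0, fast++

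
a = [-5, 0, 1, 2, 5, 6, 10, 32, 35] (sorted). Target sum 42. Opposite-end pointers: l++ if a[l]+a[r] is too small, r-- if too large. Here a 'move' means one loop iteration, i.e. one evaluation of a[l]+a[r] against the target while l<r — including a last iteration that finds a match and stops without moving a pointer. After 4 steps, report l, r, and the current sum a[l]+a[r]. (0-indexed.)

l=4, r=8, sum=40

[0,8] -5+35=30 <42 → l++
[1,8] 0+35=35 <42 → l++
[2,8] 1+35=36 <42 → l++
[3,8] 2+35=37 <42 → l++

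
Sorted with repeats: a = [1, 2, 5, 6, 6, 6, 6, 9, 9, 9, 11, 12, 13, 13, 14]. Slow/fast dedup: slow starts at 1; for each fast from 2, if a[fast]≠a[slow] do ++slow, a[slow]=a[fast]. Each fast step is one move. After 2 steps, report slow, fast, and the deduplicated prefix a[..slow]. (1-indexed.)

slow=1 fast=2: a[fast]=2≠a[slow]=1 write a[2]=2, slow++,fast++
slow=2 fast=3: a[fast]=5≠a[slow]=2 write a[3]=5, slow++,fast++

slow=3, fast=4, prefix=[1, 2, 5]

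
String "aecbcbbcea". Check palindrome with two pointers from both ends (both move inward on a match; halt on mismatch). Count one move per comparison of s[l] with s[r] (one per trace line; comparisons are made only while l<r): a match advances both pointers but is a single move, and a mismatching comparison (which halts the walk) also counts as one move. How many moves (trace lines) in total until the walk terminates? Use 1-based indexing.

[1,10] 'a'=='a' → l++,r--
[2,9] 'e'=='e' → l++,r--
[3,8] 'c'=='c' → l++,r--
[4,7] 'b'=='b' → l++,r--
[5,6] 'c'!='b' → stop

5 moves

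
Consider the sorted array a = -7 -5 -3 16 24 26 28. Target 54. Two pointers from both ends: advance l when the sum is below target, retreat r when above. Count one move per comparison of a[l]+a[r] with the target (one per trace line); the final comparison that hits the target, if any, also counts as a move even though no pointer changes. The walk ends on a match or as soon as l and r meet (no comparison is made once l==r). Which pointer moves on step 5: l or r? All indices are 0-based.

l

[0,6] -7+28=21 <54 → l++
[1,6] -5+28=23 <54 → l++
[2,6] -3+28=25 <54 → l++
[3,6] 16+28=44 <54 → l++
[4,6] 24+28=52 <54 → l++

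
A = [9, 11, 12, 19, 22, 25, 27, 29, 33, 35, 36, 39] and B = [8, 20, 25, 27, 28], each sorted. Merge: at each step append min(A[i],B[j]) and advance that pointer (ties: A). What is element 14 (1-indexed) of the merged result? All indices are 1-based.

merged[14] = 33

i=1 j=1: A[i]=9>B[j]=8 take 8, j++
i=1 j=2: A[i]=9<=B[j]=20 take 9, i++
i=2 j=2: A[i]=11<=B[j]=20 take 11, i++
i=3 j=2: A[i]=12<=B[j]=20 take 12, i++
i=4 j=2: A[i]=19<=B[j]=20 take 19, i++
i=5 j=2: A[i]=22>B[j]=20 take 20, j++
i=5 j=3: A[i]=22<=B[j]=25 take 22, i++
i=6 j=3: A[i]=25<=B[j]=25 take 25, i++
i=7 j=3: A[i]=27>B[j]=25 take 25, j++
i=7 j=4: A[i]=27<=B[j]=27 take 27, i++
i=8 j=4: A[i]=29>B[j]=27 take 27, j++
i=8 j=5: A[i]=29>B[j]=28 take 28, j++
i=8 j=6: B done, take A[i]=29, i++
i=9 j=6: B done, take A[i]=33, i++
i=10 j=6: B done, take A[i]=35, i++
i=11 j=6: B done, take A[i]=36, i++
i=12 j=6: B done, take A[i]=39, i++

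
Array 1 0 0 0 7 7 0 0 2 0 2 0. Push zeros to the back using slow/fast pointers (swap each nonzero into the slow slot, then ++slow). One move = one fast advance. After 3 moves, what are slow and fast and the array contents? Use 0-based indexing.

(s=0,f=0) a[fast]=1≠0 swap→a[0]=1 → slow++,fast++
(s=1,f=1) a[fast]=0 → fast++
(s=1,f=2) a[fast]=0 → fast++

slow=1, fast=3, a=[1, 0, 0, 0, 7, 7, 0, 0, 2, 0, 2, 0]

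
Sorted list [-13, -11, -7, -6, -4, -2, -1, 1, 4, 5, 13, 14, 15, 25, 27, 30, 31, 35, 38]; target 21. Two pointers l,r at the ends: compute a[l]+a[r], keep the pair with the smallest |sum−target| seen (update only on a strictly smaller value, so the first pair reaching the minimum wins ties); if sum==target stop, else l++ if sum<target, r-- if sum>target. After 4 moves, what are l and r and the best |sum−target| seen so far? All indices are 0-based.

[0,18] -13+38=25 d=4 * → r--
[0,17] -13+35=22 d=1 * → r--
[0,16] -13+31=18 d=3 → l++
[1,16] -11+31=20 d=1 → l++

l=2, r=16, best |Δ|=1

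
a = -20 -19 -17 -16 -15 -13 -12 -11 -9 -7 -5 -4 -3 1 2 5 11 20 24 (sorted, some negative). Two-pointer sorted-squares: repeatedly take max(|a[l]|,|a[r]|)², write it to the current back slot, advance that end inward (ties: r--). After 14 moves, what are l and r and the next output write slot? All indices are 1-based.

l=11, r=15, next write slot=5

[1,19] |-20|<=|24| out[19]=576 → r--
[1,18] |-20|<=|20| out[18]=400 → r--
[1,17] |-20|>|11| out[17]=400 → l++
[2,17] |-19|>|11| out[16]=361 → l++
[3,17] |-17|>|11| out[15]=289 → l++
[4,17] |-16|>|11| out[14]=256 → l++
[5,17] |-15|>|11| out[13]=225 → l++
[6,17] |-13|>|11| out[12]=169 → l++
[7,17] |-12|>|11| out[11]=144 → l++
[8,17] |-11|<=|11| out[10]=121 → r--
[8,16] |-11|>|5| out[9]=121 → l++
[9,16] |-9|>|5| out[8]=81 → l++
[10,16] |-7|>|5| out[7]=49 → l++
[11,16] |-5|<=|5| out[6]=25 → r--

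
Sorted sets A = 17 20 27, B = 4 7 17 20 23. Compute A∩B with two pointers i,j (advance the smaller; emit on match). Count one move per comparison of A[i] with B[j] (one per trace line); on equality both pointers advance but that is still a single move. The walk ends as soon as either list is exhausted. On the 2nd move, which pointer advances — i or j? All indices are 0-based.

i=0 j=0: 17>4, j++
i=0 j=1: 17>7, j++

j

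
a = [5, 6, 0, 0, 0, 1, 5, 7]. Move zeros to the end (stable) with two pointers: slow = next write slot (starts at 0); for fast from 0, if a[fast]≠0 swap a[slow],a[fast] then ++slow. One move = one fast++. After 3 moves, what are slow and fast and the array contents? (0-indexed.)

slow=2, fast=3, a=[5, 6, 0, 0, 0, 1, 5, 7]

slow=0 fast=0: a[fast]=5≠0 swap→a[0]=5, slow++,fast++
slow=1 fast=1: a[fast]=6≠0 swap→a[1]=6, slow++,fast++
slow=2 fast=2: a[fast]=0, fast++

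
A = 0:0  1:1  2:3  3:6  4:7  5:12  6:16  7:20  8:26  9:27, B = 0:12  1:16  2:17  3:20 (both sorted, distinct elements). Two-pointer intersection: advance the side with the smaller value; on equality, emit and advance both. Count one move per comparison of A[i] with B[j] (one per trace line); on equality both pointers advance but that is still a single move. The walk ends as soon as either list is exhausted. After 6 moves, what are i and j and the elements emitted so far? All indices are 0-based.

i=0 j=0: 0<12, i++
i=1 j=0: 1<12, i++
i=2 j=0: 3<12, i++
i=3 j=0: 6<12, i++
i=4 j=0: 7<12, i++
i=5 j=0: 12==12 emit, i++,j++

i=6, j=1, emitted=[12]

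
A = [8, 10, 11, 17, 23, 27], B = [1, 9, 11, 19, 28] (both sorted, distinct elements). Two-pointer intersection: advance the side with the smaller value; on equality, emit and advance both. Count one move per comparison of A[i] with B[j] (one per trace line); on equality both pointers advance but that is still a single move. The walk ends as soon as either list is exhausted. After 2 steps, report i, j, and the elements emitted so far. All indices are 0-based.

i=1, j=1, emitted=[]

[i=0,j=0] 8>1 → j++
[i=0,j=1] 8<9 → i++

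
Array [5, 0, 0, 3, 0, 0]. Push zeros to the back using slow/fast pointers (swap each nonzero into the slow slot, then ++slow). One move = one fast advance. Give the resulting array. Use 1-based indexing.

[5, 3, 0, 0, 0, 0]

slow=1 fast=1: a[fast]=5≠0 swap→a[1]=5, slow++,fast++
slow=2 fast=2: a[fast]=0, fast++
slow=2 fast=3: a[fast]=0, fast++
slow=2 fast=4: a[fast]=3≠0 swap→a[2]=3, slow++,fast++
slow=3 fast=5: a[fast]=0, fast++
slow=3 fast=6: a[fast]=0, fast++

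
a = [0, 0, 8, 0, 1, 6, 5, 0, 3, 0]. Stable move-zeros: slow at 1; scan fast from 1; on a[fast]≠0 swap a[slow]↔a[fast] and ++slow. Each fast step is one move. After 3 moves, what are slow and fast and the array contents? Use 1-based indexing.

slow=2, fast=4, a=[8, 0, 0, 0, 1, 6, 5, 0, 3, 0]

slow=1 fast=1: a[fast]=0, fast++
slow=1 fast=2: a[fast]=0, fast++
slow=1 fast=3: a[fast]=8≠0 swap→a[1]=8, slow++,fast++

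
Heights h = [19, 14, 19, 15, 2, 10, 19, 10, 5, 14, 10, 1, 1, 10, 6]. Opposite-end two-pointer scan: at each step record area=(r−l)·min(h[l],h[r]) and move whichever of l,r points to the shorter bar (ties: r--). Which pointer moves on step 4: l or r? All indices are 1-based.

r

[1,15] min(19,6)*14=84 best=84 * → r--
[1,14] min(19,10)*13=130 best=130 * → r--
[1,13] min(19,1)*12=12 best=130 → r--
[1,12] min(19,1)*11=11 best=130 → r--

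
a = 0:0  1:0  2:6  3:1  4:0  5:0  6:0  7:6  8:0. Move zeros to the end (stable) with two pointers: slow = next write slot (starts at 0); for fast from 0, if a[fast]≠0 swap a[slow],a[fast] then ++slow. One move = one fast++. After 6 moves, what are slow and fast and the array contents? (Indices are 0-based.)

slow=2, fast=6, a=[6, 1, 0, 0, 0, 0, 0, 6, 0]

(s=0,f=0) a[fast]=0 → fast++
(s=0,f=1) a[fast]=0 → fast++
(s=0,f=2) a[fast]=6≠0 swap→a[0]=6 → slow++,fast++
(s=1,f=3) a[fast]=1≠0 swap→a[1]=1 → slow++,fast++
(s=2,f=4) a[fast]=0 → fast++
(s=2,f=5) a[fast]=0 → fast++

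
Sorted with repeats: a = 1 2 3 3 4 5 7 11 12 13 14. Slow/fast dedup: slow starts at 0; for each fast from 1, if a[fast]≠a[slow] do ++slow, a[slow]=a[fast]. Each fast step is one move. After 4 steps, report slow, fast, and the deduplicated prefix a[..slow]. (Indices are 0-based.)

slow=3, fast=5, prefix=[1, 2, 3, 4]

slow=0 fast=1: a[fast]=2≠a[slow]=1 write a[1]=2, slow++,fast++
slow=1 fast=2: a[fast]=3≠a[slow]=2 write a[2]=3, slow++,fast++
slow=2 fast=3: a[fast]=3=a[slow] dup, fast++
slow=2 fast=4: a[fast]=4≠a[slow]=3 write a[3]=4, slow++,fast++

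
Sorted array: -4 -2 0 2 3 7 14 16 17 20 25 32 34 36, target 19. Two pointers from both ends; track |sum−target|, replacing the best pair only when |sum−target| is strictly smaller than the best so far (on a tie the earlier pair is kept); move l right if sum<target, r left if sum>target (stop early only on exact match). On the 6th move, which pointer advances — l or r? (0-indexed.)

l=0 r=13: -4+36=32 d=13 *, r--
l=0 r=12: -4+34=30 d=11 *, r--
l=0 r=11: -4+32=28 d=9 *, r--
l=0 r=10: -4+25=21 d=2 *, r--
l=0 r=9: -4+20=16 d=3, l++
l=1 r=9: -2+20=18 d=1 *, l++

l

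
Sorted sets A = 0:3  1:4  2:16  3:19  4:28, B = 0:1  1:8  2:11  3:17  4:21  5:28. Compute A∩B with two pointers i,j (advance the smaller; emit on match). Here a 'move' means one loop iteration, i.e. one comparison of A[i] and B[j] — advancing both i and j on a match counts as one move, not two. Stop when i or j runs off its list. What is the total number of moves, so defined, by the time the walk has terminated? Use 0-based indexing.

i=0 j=0: 3>1, j++
i=0 j=1: 3<8, i++
i=1 j=1: 4<8, i++
i=2 j=1: 16>8, j++
i=2 j=2: 16>11, j++
i=2 j=3: 16<17, i++
i=3 j=3: 19>17, j++
i=3 j=4: 19<21, i++
i=4 j=4: 28>21, j++
i=4 j=5: 28==28 emit, i++,j++

10 moves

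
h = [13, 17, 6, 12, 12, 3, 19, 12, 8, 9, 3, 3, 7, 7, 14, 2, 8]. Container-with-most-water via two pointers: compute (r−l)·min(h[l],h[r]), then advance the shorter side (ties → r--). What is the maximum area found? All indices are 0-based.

l=0 r=16: min(13,8)*16=128 best=128 *, r--
l=0 r=15: min(13,2)*15=30 best=128, r--
l=0 r=14: min(13,14)*14=182 best=182 *, l++
l=1 r=14: min(17,14)*13=182 best=182, r--
l=1 r=13: min(17,7)*12=84 best=182, r--
l=1 r=12: min(17,7)*11=77 best=182, r--
l=1 r=11: min(17,3)*10=30 best=182, r--
l=1 r=10: min(17,3)*9=27 best=182, r--
l=1 r=9: min(17,9)*8=72 best=182, r--
l=1 r=8: min(17,8)*7=56 best=182, r--
l=1 r=7: min(17,12)*6=72 best=182, r--
l=1 r=6: min(17,19)*5=85 best=182, l++
l=2 r=6: min(6,19)*4=24 best=182, l++
l=3 r=6: min(12,19)*3=36 best=182, l++
l=4 r=6: min(12,19)*2=24 best=182, l++
l=5 r=6: min(3,19)*1=3 best=182, l++

max area = 182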